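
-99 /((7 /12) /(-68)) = 80784 /7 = 11540.57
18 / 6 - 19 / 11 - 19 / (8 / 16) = -404 / 11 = -36.73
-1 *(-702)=702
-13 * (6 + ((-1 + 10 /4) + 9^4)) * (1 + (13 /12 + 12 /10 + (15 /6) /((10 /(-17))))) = 1650883 /20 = 82544.15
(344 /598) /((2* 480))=43 /71760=0.00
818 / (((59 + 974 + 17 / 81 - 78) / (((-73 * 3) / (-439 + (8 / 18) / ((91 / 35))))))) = 848864367 / 1986255298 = 0.43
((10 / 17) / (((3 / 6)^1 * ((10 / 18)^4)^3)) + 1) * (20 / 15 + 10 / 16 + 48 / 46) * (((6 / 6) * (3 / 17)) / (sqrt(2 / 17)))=1873318407249193 * sqrt(34) / 5192968750000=2103.47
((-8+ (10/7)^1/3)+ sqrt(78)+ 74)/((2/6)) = 3 * sqrt(78)+ 1396/7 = 225.92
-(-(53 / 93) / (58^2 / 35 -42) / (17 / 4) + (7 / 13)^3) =-505391131 / 3289363779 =-0.15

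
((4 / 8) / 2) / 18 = 1 / 72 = 0.01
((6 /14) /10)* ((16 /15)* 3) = 24 /175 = 0.14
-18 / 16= -9 / 8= -1.12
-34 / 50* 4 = -68 / 25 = -2.72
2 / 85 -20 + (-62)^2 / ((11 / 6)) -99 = 1849197 / 935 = 1977.75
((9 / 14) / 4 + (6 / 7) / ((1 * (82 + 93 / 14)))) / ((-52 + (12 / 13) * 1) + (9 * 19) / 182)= -153933 / 45296500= -0.00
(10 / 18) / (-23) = -5 / 207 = -0.02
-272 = -272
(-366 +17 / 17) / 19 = -365 / 19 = -19.21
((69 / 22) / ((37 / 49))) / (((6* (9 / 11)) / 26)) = 14651 / 666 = 22.00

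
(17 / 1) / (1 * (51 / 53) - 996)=-901 / 52737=-0.02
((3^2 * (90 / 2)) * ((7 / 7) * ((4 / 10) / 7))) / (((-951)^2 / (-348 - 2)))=-900 / 100489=-0.01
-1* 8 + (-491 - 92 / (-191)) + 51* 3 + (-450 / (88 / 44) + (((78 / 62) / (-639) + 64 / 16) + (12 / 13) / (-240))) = -185766086653 / 327904980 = -566.52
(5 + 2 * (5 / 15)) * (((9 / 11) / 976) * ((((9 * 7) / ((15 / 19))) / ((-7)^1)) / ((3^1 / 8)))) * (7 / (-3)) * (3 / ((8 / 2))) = 6783 / 26840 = 0.25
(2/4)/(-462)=-1/924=-0.00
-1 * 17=-17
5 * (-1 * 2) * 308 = -3080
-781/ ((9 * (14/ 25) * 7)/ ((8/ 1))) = -78100/ 441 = -177.10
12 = 12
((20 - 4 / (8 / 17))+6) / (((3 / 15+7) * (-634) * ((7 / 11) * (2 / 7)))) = -1925 / 91296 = -0.02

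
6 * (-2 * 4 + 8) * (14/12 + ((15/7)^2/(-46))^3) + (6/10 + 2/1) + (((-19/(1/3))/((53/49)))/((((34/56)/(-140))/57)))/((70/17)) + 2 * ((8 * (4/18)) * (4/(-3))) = 1203544243/7155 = 168210.24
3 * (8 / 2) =12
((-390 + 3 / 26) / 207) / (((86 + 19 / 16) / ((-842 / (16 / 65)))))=45889 / 621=73.90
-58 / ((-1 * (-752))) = -29 / 376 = -0.08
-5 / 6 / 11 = -5 / 66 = -0.08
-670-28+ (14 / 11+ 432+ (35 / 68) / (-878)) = -173858433 / 656744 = -264.73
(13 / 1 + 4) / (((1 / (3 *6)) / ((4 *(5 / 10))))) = 612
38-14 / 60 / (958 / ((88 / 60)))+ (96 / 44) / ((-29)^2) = 75778476773 / 1994053050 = 38.00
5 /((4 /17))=85 /4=21.25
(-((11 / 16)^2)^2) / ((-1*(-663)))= -0.00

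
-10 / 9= -1.11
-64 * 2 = -128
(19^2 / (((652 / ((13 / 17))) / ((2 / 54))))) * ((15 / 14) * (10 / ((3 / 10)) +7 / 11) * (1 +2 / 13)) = 10117025 / 15362424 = 0.66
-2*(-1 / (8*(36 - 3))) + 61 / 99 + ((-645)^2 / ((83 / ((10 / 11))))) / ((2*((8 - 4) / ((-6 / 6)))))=-4675156 / 8217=-568.96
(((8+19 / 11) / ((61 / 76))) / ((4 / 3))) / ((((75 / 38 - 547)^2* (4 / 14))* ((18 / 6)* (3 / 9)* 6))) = 5137391 / 287822444591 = 0.00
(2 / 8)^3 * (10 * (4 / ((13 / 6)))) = 0.29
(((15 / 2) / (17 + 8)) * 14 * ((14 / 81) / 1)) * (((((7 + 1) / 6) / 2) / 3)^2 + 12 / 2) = 9604 / 2187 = 4.39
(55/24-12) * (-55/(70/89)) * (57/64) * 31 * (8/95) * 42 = 21213951/320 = 66293.60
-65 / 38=-1.71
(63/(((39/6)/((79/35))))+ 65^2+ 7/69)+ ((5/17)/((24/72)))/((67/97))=21701853697/5108415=4248.26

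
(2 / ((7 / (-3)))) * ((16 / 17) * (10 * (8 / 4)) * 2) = -3840 / 119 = -32.27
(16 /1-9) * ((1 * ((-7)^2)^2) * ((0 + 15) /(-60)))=-16807 /4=-4201.75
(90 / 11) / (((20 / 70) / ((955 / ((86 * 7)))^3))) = 39194274375 / 342834184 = 114.32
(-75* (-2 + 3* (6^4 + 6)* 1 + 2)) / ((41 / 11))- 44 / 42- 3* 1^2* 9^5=-220195919 / 861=-255744.39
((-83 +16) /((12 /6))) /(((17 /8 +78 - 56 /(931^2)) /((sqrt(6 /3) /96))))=-8296141 * sqrt(2) /1904891496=-0.01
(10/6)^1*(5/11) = 25/33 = 0.76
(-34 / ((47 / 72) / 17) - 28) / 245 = -42932 / 11515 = -3.73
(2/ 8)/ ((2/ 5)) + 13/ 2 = 57/ 8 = 7.12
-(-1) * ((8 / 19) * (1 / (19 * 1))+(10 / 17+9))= 58979 / 6137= 9.61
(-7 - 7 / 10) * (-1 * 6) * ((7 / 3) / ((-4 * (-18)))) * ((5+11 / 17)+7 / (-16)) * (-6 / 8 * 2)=-763763 / 65280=-11.70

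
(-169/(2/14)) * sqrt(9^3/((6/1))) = -10647 * sqrt(6)/2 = -13039.86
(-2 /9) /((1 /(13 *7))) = -182 /9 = -20.22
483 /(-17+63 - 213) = -483 /167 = -2.89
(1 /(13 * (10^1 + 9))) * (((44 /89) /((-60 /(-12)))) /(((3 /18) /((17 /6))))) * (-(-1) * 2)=1496 /109915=0.01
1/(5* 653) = 1/3265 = 0.00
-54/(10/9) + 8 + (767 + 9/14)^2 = 577450257/980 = 589234.96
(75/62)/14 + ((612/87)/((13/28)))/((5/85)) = 84314547/327236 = 257.66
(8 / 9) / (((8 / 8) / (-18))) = -16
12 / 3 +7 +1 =12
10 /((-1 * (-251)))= 10 /251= 0.04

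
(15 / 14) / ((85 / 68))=0.86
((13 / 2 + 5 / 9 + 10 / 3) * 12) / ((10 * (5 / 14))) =2618 / 75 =34.91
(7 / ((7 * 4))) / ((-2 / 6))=-3 / 4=-0.75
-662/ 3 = -220.67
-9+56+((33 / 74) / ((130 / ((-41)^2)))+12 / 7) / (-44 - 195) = 46.97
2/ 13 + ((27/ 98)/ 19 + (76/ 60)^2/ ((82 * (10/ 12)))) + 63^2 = 1477203206741/ 372167250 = 3969.19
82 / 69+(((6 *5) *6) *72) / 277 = 916954 / 19113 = 47.98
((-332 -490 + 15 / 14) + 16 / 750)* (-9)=12929289 / 1750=7388.17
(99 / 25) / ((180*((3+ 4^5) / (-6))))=-33 / 256750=-0.00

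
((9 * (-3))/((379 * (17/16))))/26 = -216/83759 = -0.00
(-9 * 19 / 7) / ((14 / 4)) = -6.98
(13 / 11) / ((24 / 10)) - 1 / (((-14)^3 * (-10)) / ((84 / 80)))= 1273901 / 2587200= 0.49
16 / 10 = 8 / 5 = 1.60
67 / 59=1.14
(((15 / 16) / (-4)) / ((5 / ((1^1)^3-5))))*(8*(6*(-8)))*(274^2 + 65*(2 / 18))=-5405992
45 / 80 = 9 / 16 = 0.56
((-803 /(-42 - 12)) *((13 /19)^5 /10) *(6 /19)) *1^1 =298148279 /4234129290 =0.07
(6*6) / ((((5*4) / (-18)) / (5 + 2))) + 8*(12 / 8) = -1074 / 5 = -214.80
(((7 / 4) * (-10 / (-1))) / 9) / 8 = 35 / 144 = 0.24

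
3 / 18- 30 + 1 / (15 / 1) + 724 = 20827 / 30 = 694.23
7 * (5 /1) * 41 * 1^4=1435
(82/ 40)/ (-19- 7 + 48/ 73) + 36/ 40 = 30307/ 37000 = 0.82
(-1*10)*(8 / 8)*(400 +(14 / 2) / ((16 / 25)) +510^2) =-20840875 / 8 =-2605109.38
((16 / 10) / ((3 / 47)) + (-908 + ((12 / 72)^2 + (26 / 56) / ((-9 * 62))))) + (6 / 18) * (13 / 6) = -68916227 / 78120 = -882.18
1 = 1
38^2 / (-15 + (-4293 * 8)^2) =1444 / 1179510321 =0.00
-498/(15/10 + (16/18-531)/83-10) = 744012/22241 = 33.45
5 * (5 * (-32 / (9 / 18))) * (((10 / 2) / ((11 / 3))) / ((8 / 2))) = -6000 / 11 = -545.45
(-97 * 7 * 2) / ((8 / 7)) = -4753 / 4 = -1188.25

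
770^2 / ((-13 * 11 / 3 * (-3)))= 53900 / 13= 4146.15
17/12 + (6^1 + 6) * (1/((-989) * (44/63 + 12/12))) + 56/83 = 219676333/105399708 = 2.08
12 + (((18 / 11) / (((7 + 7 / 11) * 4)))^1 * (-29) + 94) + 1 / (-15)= 87679 / 840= 104.38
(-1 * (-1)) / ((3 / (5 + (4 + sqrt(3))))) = sqrt(3) / 3 + 3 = 3.58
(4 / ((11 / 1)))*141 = 564 / 11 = 51.27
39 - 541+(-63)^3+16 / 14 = -1753835 / 7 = -250547.86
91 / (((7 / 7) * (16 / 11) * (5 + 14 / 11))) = 11011 / 1104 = 9.97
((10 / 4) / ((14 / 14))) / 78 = 5 / 156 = 0.03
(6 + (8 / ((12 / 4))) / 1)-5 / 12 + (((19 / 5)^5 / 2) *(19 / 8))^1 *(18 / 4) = 424237929 / 100000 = 4242.38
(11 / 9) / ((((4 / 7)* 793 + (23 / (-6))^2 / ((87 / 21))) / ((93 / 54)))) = 138446 / 30037401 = 0.00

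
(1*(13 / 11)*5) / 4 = 65 / 44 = 1.48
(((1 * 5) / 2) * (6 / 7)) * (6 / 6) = 15 / 7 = 2.14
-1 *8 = -8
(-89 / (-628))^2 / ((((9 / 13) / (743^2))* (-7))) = -56846141677 / 24846192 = -2287.92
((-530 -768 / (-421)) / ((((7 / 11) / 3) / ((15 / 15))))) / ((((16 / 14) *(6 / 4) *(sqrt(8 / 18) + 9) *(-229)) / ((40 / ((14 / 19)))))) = 99586410 / 2795861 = 35.62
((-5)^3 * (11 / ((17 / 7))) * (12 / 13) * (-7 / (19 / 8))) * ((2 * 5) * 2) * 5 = 646800000 / 4199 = 154036.68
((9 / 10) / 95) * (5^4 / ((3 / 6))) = 225 / 19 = 11.84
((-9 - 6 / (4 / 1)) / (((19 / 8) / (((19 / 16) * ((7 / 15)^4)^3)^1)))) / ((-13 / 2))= 96889010407 / 1124468261718750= 0.00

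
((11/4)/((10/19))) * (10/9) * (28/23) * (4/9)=5852/1863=3.14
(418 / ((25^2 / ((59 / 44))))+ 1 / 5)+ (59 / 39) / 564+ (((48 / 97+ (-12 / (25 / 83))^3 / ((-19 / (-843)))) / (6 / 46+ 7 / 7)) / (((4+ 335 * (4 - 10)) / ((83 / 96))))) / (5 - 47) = -33346694443614961 / 1368373592250000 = -24.37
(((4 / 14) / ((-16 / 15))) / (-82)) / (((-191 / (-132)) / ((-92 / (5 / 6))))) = -13662 / 54817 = -0.25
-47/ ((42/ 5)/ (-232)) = 27260/ 21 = 1298.10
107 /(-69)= -107 /69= -1.55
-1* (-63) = 63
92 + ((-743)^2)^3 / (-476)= -168241403464129857 / 476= -353448326605314.83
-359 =-359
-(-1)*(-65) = -65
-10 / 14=-5 / 7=-0.71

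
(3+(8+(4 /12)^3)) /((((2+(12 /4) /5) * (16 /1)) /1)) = 745 /2808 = 0.27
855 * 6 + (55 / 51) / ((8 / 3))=697735 / 136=5130.40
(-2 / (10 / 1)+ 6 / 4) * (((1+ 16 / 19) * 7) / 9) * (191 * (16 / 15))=973336 / 2565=379.47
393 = 393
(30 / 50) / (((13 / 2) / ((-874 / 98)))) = -2622 / 3185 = -0.82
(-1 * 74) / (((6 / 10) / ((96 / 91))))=-130.11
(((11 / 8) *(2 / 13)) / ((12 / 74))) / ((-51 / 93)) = -12617 / 5304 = -2.38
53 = 53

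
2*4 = 8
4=4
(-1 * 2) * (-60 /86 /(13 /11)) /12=55 /559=0.10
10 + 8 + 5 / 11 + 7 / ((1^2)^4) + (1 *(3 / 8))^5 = 9177713 / 360448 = 25.46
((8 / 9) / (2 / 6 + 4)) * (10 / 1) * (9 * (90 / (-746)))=-10800 / 4849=-2.23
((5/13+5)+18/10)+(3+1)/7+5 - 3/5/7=1153/91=12.67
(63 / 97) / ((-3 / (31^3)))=-625611 / 97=-6449.60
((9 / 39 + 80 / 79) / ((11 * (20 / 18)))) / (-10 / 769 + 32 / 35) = 20622273 / 182695084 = 0.11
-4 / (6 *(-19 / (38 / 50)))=2 / 75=0.03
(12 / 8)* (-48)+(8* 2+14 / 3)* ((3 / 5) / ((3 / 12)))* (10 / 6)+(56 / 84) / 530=2827 / 265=10.67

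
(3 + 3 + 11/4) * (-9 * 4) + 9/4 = -1251/4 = -312.75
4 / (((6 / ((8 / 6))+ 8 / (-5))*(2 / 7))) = 140 / 29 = 4.83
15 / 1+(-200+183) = -2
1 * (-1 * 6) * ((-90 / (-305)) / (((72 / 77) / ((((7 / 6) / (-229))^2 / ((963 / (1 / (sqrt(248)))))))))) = -3773 * sqrt(62) / 9167691989088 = -0.00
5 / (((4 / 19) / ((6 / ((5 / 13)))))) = 741 / 2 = 370.50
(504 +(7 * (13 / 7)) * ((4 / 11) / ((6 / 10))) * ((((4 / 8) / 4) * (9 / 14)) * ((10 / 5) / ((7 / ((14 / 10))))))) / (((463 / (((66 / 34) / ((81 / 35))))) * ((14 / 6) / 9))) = 388275 / 110194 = 3.52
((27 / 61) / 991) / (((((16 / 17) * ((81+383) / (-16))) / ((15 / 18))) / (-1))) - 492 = -27600475011 / 56098528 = -492.00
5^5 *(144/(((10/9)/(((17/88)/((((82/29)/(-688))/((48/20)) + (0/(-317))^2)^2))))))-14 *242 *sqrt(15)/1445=493343399347200/18491-3388 *sqrt(15)/1445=26680190318.49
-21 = -21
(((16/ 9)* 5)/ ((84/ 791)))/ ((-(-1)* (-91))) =-2260/ 2457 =-0.92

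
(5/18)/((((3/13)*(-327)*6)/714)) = -7735/17658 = -0.44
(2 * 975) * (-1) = -1950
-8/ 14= -4/ 7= -0.57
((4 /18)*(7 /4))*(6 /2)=7 /6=1.17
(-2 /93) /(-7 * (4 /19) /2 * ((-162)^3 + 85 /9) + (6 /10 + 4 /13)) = -7410 /1079418358829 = -0.00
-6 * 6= -36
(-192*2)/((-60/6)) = 192/5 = 38.40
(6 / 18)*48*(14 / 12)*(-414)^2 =3199392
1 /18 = 0.06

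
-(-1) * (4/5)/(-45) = -4/225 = -0.02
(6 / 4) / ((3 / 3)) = 3 / 2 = 1.50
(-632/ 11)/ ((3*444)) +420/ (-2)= -769388/ 3663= -210.04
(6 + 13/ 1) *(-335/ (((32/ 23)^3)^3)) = -11464336690211995/ 35184372088832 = -325.84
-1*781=-781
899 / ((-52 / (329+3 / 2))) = -594239 / 104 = -5713.84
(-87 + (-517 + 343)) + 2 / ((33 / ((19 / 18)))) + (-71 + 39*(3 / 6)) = -185587 / 594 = -312.44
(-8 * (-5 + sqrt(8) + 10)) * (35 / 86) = -700 / 43 -280 * sqrt(2) / 43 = -25.49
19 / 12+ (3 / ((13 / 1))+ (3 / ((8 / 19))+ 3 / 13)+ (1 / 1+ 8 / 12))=10.84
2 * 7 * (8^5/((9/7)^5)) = 7710244864/59049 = 130573.67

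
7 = 7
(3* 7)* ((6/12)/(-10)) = -21/20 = -1.05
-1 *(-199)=199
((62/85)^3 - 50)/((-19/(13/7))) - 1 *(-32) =3009798986/81678625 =36.85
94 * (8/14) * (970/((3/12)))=1458880/7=208411.43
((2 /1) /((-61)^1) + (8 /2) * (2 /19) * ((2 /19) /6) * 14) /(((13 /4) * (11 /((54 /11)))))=335952 /34639033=0.01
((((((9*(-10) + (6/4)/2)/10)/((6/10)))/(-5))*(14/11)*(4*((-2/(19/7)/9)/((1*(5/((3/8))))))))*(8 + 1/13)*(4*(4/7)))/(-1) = 23324/13585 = 1.72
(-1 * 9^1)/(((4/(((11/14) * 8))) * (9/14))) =-22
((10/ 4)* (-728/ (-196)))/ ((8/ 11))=715/ 56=12.77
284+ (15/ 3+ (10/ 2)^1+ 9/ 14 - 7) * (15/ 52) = 285.05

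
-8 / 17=-0.47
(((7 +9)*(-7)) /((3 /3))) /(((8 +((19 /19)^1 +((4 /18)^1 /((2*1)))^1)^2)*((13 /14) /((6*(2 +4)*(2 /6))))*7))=-54432 /2431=-22.39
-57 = -57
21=21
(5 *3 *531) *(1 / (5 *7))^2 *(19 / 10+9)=173637 / 2450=70.87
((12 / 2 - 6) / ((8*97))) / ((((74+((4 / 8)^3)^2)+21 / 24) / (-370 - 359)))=0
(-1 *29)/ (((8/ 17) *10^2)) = -493/ 800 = -0.62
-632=-632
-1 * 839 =-839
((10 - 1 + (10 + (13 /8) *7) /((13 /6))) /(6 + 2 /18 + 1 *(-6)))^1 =8829 /52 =169.79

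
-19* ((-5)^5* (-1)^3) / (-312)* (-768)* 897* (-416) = 54537600000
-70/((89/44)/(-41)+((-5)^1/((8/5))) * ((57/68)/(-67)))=1150663360/168293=6837.26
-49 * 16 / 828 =-196 / 207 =-0.95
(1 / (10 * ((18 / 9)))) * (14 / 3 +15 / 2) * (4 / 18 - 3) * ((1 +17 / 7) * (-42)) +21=793 / 3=264.33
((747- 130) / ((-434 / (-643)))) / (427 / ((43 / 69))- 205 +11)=17059433 / 9166514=1.86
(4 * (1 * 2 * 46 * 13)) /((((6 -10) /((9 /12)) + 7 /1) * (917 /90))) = 258336 /917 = 281.72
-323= -323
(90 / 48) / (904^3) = 15 / 5910106112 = 0.00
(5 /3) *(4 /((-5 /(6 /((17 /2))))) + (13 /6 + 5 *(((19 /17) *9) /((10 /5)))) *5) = 34681 /153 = 226.67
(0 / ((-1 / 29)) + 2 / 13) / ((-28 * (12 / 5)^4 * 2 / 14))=-625 / 539136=-0.00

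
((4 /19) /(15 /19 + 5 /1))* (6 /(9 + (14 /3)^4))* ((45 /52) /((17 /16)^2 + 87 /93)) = 5785344 /30569230835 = 0.00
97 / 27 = 3.59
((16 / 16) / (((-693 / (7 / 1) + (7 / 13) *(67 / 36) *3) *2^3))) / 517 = -39 / 15484150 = -0.00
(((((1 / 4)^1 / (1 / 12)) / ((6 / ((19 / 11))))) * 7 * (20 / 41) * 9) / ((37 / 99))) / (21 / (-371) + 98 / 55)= 41.16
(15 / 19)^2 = 225 / 361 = 0.62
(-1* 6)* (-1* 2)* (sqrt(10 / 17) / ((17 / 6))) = 72* sqrt(170) / 289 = 3.25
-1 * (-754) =754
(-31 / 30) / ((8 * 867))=-0.00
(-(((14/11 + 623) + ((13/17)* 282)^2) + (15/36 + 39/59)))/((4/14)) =-742523308163/4501464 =-164951.52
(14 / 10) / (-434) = -1 / 310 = -0.00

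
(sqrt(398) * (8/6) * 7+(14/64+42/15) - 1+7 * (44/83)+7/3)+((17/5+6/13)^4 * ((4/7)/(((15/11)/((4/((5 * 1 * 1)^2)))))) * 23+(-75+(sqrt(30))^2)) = 28 * sqrt(398)/3+12692341152730871/41484852500000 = 492.15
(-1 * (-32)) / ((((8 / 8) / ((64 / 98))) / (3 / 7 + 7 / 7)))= 10240 / 343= 29.85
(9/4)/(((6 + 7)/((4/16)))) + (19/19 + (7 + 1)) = 1881/208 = 9.04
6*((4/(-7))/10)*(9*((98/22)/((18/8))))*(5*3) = -1008/11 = -91.64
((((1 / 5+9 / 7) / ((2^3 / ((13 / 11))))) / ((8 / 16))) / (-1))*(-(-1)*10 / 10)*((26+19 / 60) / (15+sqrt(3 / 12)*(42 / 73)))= -19480123 / 25779600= -0.76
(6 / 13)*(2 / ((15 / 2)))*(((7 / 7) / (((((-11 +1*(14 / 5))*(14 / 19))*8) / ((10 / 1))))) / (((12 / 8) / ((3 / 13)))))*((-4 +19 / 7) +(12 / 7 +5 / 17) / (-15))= 13756 / 2473653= 0.01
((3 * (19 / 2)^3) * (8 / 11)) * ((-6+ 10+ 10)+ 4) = 370386 / 11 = 33671.45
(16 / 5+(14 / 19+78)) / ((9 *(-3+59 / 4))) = 0.77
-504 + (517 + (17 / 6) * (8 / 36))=368 / 27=13.63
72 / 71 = 1.01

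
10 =10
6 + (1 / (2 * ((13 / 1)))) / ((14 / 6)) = 1095 / 182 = 6.02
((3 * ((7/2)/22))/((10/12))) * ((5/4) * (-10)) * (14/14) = -315/44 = -7.16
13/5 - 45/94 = 2.12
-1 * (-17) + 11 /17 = 300 /17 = 17.65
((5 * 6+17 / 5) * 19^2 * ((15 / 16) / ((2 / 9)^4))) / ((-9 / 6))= -395543007 / 128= -3090179.74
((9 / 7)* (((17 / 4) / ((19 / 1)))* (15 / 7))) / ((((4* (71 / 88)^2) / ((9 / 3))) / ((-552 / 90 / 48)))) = -425799 / 4693171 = -0.09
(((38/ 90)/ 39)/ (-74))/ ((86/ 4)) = -19/ 2792205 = -0.00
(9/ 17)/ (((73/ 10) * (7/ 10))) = 900/ 8687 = 0.10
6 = 6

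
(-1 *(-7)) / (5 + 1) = 7 / 6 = 1.17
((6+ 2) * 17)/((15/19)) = 2584/15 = 172.27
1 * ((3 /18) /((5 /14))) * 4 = 28 /15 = 1.87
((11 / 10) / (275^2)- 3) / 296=-206249 / 20350000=-0.01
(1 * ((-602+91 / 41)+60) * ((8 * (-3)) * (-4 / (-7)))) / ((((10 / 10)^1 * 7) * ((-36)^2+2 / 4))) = 4249152 / 5209337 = 0.82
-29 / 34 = -0.85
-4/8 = -1/2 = -0.50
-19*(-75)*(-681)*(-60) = 58225500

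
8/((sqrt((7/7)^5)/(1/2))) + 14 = 18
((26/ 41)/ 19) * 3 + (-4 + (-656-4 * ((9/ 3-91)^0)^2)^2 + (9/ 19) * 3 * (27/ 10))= 3393323509/ 7790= 435599.94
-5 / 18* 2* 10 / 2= -25 / 9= -2.78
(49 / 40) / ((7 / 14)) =49 / 20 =2.45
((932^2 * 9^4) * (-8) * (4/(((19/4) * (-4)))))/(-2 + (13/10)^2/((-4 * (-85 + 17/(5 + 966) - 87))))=-12181907577314304000/2535206119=-4805095524.98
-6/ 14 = -3/ 7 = -0.43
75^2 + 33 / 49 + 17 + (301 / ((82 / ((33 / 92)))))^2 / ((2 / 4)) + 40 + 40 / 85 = 134794418933449 / 23703821344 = 5686.61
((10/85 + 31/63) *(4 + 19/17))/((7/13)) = 246181/42483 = 5.79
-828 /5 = -165.60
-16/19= -0.84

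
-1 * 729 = -729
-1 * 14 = -14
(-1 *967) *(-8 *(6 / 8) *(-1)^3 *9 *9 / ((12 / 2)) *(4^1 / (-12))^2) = -8703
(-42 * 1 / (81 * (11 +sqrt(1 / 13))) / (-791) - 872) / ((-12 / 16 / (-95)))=-397314861310 / 3597129 - 190 * sqrt(13) / 3597129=-110453.33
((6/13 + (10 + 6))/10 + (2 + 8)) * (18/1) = 13626/65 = 209.63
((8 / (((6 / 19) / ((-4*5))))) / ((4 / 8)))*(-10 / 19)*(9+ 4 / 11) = 164800 / 33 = 4993.94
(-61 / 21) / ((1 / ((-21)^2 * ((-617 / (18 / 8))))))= 1053836 / 3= 351278.67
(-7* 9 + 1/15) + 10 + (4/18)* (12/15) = -2374/45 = -52.76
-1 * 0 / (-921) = 0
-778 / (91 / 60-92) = 46680 / 5429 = 8.60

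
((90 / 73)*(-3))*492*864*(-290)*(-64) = -2130200985600 / 73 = -29180835419.18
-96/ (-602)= 48/ 301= 0.16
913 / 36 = 25.36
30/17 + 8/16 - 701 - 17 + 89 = -21309/34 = -626.74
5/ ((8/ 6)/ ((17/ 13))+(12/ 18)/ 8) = 68/ 15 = 4.53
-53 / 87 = -0.61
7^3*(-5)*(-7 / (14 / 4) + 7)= -8575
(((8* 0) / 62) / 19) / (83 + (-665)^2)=0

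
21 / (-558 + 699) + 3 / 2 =155 / 94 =1.65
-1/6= -0.17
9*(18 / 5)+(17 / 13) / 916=1929181 / 59540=32.40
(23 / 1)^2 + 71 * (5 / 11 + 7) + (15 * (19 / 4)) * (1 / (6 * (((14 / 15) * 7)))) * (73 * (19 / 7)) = 85627033 / 60368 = 1418.42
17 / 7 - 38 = -249 / 7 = -35.57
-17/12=-1.42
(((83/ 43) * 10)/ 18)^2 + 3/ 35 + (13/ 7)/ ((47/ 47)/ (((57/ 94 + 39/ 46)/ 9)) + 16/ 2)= 10651796062/ 7794727605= 1.37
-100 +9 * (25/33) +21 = -794/11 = -72.18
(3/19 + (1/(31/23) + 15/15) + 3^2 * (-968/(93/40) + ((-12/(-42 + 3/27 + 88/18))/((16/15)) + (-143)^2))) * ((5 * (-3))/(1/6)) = -707264293005/43586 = -16226868.56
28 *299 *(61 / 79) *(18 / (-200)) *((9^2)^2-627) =-6818504238 / 1975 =-3452407.21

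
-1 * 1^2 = -1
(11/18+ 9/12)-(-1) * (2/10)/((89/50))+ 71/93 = 222179/99324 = 2.24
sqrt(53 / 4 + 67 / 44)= 5*sqrt(286) / 22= 3.84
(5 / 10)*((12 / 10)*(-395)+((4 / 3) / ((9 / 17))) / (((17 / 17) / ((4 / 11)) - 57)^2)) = -301321967 / 1271403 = -237.00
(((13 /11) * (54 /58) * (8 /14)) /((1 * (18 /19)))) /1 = 1482 /2233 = 0.66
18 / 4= 9 / 2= 4.50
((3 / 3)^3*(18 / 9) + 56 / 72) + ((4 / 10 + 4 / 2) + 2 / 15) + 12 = 779 / 45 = 17.31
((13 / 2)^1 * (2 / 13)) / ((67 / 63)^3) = 250047 / 300763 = 0.83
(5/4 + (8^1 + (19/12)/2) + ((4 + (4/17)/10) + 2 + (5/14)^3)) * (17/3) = 5636507/61740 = 91.29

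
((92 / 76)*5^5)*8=575000 / 19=30263.16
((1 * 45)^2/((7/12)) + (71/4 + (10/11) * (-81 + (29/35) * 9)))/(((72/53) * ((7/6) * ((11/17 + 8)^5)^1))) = 0.04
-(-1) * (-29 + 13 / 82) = -2365 / 82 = -28.84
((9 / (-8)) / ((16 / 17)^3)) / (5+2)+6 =1332039 / 229376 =5.81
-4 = -4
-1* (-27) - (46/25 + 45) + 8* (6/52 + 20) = 45852/325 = 141.08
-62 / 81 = -0.77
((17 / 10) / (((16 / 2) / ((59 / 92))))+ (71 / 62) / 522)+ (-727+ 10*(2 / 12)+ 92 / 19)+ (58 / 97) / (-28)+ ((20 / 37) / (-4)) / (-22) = -225243462111718949 / 312678341680320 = -720.37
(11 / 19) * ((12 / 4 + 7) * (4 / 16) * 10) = 275 / 19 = 14.47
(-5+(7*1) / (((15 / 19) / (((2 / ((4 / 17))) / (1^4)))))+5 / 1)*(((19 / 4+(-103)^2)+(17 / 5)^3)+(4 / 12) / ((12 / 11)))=54196303399 / 67500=802908.20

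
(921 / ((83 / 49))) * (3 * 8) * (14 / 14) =1083096 / 83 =13049.35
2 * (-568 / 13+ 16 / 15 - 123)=-64594 / 195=-331.25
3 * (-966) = -2898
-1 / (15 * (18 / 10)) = -1 / 27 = -0.04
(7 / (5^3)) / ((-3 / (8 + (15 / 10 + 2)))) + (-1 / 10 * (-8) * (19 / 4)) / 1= 2689 / 750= 3.59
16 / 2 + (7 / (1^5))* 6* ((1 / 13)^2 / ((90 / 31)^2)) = 1831927 / 228150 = 8.03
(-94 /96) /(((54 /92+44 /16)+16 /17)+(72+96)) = -18377 /3233316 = -0.01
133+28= 161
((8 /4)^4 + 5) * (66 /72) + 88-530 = -1691 /4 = -422.75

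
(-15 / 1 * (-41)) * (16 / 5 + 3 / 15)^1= 2091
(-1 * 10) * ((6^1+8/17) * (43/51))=-47300/867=-54.56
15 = 15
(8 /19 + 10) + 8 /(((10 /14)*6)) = 12.29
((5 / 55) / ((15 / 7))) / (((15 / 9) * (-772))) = -7 / 212300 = -0.00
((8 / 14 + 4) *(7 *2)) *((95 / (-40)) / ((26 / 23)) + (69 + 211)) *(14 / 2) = 124498.77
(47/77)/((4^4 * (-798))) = -47/15730176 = -0.00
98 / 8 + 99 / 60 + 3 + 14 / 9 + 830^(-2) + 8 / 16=117526349 / 6200100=18.96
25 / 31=0.81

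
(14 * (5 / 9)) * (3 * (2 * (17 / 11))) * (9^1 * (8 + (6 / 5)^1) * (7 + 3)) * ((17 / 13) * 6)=67001760 / 143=468543.78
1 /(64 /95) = 95 /64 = 1.48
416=416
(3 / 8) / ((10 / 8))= 3 / 10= 0.30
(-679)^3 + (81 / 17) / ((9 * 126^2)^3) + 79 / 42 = -191656706922008656757855 / 612230133630528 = -313046837.12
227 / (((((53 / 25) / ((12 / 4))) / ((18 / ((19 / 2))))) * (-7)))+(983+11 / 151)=953833856 / 1064399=896.12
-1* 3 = -3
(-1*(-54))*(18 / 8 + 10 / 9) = 363 / 2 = 181.50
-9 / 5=-1.80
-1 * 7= -7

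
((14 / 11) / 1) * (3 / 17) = 42 / 187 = 0.22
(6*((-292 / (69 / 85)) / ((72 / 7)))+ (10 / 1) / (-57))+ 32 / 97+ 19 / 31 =-2472496630 / 11826531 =-209.06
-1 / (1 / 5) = -5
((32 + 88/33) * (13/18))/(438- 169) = 676/7263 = 0.09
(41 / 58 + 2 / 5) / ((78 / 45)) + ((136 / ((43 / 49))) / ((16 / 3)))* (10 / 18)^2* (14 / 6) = 113268479 / 5252364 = 21.57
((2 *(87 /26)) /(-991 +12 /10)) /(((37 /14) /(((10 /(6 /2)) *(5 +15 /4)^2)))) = -126875 /194324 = -0.65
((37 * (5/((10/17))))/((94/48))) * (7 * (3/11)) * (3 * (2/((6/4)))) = 634032/517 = 1226.37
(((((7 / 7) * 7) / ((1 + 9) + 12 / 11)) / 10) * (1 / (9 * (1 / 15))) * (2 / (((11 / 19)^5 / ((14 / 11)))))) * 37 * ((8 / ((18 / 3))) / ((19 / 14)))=13231230488 / 88416999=149.65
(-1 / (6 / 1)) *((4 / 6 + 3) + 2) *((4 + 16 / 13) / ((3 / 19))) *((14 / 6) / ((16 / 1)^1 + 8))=-38437 / 12636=-3.04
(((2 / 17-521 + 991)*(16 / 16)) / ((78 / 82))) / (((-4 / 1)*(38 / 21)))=-286713 / 4199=-68.28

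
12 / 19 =0.63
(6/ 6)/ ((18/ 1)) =1/ 18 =0.06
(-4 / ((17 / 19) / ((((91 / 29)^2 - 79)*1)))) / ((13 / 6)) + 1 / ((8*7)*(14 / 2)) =10396044677 / 72857512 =142.69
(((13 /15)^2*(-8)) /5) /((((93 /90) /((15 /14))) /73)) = -98696 /1085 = -90.96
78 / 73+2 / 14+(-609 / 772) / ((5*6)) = 4674947 / 3944920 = 1.19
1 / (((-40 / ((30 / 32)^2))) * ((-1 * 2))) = 45 / 4096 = 0.01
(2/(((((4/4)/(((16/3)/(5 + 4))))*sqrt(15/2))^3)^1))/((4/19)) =77824*sqrt(30)/4428675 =0.10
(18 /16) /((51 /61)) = 183 /136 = 1.35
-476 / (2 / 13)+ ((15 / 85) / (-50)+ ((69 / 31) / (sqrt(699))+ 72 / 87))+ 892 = -54258987 / 24650+ 23*sqrt(699) / 7223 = -2201.09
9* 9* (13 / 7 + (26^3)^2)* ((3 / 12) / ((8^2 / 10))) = 875776230225 / 896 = 977428828.38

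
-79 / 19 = -4.16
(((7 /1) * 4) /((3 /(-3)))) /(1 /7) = -196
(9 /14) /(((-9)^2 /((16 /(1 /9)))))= 1.14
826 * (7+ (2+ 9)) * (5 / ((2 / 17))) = 631890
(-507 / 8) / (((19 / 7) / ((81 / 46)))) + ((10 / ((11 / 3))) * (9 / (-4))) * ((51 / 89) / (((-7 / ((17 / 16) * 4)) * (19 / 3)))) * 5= -1889264007 / 47916176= -39.43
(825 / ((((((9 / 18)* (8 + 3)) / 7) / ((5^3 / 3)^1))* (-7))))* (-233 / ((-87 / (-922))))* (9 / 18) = 671331250 / 87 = 7716451.15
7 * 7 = 49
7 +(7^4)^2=5764808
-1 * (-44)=44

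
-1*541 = -541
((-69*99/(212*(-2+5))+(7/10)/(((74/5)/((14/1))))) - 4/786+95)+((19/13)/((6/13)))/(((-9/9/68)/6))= -3721066627/3082692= -1207.08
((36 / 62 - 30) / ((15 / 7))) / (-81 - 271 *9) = 38 / 6975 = 0.01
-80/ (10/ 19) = -152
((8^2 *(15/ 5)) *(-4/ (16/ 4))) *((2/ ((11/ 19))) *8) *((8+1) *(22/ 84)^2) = -160512/ 49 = -3275.76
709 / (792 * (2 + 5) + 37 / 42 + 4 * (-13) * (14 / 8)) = 29778 / 229063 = 0.13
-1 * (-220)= 220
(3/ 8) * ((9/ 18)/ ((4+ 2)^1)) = 1/ 32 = 0.03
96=96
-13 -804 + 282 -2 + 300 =-237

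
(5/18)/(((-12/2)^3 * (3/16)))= -5/729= -0.01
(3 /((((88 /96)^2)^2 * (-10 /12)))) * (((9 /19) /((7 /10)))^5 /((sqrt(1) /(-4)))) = 2.89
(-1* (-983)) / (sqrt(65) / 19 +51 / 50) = 904900650 / 776461 -46692500* sqrt(65) / 776461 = 680.59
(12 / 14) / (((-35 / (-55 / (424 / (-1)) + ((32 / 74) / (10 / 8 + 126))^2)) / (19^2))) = -21128507568717 / 18422177314660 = -1.15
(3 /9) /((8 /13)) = 13 /24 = 0.54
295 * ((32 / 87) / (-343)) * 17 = -160480 / 29841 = -5.38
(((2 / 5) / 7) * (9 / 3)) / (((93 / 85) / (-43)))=-1462 / 217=-6.74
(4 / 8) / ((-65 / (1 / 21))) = -1 / 2730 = -0.00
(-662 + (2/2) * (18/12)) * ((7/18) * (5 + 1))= -9247/6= -1541.17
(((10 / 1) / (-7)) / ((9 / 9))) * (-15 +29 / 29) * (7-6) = 20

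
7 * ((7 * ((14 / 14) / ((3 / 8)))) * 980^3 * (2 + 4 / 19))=5165261696000 / 19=271855878736.84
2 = 2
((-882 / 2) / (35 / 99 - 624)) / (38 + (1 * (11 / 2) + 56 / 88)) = 0.02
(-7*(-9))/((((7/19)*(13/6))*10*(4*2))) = 513/520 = 0.99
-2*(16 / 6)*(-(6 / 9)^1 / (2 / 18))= 32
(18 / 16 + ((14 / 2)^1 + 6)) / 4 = 113 / 32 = 3.53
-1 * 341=-341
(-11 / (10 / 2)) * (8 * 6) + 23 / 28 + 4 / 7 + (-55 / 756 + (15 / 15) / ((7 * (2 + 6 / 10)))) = -2560807 / 24570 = -104.22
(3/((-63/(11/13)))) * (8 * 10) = -880/273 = -3.22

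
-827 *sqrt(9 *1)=-2481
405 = 405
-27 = -27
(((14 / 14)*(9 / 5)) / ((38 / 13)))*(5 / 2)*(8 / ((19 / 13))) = 3042 / 361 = 8.43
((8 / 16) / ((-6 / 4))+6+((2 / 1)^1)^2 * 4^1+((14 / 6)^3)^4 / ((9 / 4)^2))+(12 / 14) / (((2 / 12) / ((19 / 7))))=10926714391543 / 2109289329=5180.28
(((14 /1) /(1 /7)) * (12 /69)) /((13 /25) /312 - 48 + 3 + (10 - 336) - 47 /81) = -907200 /19778597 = -0.05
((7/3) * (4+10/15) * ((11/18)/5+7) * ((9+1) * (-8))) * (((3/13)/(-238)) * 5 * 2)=358960/5967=60.16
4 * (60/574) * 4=480/287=1.67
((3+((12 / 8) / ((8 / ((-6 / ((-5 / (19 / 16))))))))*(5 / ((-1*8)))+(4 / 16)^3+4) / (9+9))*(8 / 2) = 7013 / 4608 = 1.52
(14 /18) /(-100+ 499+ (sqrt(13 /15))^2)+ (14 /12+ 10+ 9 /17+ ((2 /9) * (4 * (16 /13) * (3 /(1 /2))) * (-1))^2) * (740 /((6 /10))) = 31436651027495 /465270858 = 67566.34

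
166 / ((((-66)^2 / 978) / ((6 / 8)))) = 13529 / 484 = 27.95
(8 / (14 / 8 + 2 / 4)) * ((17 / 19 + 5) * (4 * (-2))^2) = 229376 / 171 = 1341.38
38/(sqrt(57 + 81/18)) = 38*sqrt(246)/123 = 4.85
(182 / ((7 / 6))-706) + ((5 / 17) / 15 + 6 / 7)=-196037 / 357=-549.12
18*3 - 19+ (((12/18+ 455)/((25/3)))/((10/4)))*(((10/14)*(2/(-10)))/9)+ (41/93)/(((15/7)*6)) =50807951/1464750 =34.69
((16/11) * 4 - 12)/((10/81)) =-2754/55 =-50.07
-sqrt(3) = -1.73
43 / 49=0.88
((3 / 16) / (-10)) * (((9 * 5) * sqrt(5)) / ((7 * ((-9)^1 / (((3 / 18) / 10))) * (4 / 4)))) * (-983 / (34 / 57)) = -56031 * sqrt(5) / 152320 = -0.82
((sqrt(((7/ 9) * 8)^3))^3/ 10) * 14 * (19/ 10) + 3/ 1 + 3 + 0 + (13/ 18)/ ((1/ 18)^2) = 240 + 1307987968 * sqrt(14)/ 492075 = 10185.73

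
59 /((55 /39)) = 2301 /55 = 41.84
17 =17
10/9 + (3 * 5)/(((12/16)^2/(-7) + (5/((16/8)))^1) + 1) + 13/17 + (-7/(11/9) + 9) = 6146135/644589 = 9.53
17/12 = 1.42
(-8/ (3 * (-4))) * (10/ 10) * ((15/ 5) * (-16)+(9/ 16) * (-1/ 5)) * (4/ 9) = -1283/ 90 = -14.26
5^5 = 3125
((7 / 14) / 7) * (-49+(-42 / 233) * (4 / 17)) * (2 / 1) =-27751 / 3961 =-7.01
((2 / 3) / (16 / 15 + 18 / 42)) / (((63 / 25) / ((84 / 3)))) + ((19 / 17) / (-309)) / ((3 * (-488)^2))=2918931005017 / 589207073472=4.95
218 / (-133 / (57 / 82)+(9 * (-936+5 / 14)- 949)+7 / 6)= -4578 / 200759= -0.02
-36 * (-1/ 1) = 36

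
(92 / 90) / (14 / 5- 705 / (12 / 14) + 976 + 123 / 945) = 644 / 98551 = 0.01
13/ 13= 1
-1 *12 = -12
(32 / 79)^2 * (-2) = -2048 / 6241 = -0.33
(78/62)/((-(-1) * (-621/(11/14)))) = -143/89838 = -0.00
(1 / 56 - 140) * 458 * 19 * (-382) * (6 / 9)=2171510133 / 7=310215733.29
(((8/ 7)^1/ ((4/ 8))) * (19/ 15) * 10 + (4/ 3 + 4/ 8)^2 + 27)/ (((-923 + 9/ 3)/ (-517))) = 7727599/ 231840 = 33.33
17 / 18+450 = 450.94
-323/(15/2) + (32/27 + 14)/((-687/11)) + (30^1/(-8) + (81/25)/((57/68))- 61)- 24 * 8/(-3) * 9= 16627886891/35243100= 471.81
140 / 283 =0.49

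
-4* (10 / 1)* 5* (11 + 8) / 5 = -760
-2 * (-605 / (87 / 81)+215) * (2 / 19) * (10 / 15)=80800 / 1653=48.88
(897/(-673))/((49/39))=-34983/32977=-1.06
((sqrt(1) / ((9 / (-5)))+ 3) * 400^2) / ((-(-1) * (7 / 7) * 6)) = 1760000 / 27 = 65185.19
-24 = -24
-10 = -10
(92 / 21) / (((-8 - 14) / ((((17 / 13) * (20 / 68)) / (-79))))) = 230 / 237237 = 0.00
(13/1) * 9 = 117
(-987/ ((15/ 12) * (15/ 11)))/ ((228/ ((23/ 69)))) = -3619/ 4275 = -0.85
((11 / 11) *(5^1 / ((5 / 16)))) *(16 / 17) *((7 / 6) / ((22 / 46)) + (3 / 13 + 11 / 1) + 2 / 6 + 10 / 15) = 1611136 / 7293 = 220.92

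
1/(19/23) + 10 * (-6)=-1117/19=-58.79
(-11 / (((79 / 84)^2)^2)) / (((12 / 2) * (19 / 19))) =-91276416 / 38950081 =-2.34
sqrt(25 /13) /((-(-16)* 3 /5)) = 25* sqrt(13) /624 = 0.14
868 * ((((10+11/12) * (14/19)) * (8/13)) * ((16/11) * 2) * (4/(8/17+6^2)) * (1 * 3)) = 55870976/13585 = 4112.70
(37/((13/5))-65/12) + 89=15259/156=97.81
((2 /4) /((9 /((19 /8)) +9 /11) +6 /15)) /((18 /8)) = 2090 /47097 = 0.04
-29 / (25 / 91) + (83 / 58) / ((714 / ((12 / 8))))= -72855437 / 690200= -105.56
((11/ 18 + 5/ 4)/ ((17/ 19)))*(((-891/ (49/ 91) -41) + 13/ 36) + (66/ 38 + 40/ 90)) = -543162769/ 154224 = -3521.91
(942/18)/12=157/36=4.36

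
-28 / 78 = -14 / 39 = -0.36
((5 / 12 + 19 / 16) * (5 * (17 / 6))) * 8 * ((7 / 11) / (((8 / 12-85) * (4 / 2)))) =-4165 / 6072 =-0.69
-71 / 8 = -8.88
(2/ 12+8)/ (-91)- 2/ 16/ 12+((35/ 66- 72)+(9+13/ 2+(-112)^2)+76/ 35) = 6001244003/ 480480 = 12490.10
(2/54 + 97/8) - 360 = -75133/216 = -347.84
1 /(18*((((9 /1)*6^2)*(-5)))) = -1 /29160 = -0.00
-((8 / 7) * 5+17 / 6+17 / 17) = -401 / 42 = -9.55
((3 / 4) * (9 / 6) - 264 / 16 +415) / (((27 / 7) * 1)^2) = 156653 / 5832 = 26.86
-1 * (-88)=88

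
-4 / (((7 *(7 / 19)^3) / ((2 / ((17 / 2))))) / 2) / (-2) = 109744 / 40817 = 2.69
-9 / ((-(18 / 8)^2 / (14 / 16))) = 14 / 9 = 1.56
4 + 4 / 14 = 30 / 7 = 4.29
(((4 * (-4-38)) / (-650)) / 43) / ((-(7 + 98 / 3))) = -36 / 237575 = -0.00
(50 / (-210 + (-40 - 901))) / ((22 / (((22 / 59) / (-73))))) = 50 / 4957357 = 0.00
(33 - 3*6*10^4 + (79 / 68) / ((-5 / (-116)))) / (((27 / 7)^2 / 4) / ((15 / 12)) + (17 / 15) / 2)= -4496701776 / 88519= -50799.28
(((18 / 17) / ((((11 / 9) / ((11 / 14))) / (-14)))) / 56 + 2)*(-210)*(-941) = 12294165 / 34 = 361593.09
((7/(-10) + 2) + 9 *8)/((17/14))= 5131/85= 60.36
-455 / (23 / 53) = -24115 / 23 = -1048.48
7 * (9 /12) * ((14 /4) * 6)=441 /4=110.25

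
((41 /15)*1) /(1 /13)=533 /15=35.53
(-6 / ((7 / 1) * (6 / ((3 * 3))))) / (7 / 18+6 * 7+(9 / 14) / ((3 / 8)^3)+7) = -162 / 7759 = -0.02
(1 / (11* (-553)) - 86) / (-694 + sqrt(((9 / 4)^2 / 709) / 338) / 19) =4651751988* sqrt(1418) / 4055336321299066573 + 502535432707377472 / 4055336321299066573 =0.12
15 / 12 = 5 / 4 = 1.25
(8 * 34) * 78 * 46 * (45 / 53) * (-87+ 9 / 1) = -3425535360 / 53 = -64632742.64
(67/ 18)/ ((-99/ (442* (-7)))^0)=67/ 18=3.72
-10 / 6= -5 / 3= -1.67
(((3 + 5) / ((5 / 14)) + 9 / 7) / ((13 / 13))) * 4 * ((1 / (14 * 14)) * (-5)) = -829 / 343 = -2.42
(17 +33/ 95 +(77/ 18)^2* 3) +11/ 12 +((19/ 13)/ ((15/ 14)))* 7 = 551599/ 6669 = 82.71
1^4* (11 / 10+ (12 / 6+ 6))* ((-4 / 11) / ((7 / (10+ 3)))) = -6.15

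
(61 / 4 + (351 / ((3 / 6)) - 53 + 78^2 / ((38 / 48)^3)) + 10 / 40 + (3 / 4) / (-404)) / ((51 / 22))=525357881279 / 94215224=5576.15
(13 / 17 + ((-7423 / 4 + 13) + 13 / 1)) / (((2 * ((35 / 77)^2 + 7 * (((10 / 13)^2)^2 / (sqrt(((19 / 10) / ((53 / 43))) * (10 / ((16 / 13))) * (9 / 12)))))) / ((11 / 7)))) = 4302596937442044292623 / 8647981911499292600 - 9153263060122896 * sqrt(1688739) / 6177129936785209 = -1428.09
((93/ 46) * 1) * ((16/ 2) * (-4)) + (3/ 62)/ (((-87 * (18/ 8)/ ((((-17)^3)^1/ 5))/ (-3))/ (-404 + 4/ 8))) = 23708171/ 103385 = 229.32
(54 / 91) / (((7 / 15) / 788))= 638280 / 637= 1002.01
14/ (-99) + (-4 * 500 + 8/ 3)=-197750/ 99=-1997.47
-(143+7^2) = -192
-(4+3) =-7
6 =6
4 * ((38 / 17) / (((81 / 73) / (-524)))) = -5814304 / 1377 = -4222.44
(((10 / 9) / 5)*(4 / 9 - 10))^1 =-172 / 81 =-2.12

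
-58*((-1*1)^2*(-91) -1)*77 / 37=410872 / 37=11104.65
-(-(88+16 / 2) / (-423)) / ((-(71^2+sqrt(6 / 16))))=0.00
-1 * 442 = -442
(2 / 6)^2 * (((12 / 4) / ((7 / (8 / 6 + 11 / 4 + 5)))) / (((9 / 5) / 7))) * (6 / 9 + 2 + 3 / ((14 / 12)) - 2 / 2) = 48505 / 6804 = 7.13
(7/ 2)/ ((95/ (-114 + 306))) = 7.07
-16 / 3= -5.33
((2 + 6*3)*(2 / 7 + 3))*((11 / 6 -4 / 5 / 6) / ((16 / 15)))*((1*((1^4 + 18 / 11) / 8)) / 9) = 3.83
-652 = -652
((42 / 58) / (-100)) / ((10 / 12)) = -63 / 7250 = -0.01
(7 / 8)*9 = 7.88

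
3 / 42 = 1 / 14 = 0.07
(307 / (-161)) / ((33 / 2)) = -614 / 5313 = -0.12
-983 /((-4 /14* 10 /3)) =20643 /20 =1032.15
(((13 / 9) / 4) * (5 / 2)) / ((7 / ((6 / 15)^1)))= 13 / 252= 0.05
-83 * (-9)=747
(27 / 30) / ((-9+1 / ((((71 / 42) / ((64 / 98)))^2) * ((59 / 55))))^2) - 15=-277715226318843389 / 18528507608310090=-14.99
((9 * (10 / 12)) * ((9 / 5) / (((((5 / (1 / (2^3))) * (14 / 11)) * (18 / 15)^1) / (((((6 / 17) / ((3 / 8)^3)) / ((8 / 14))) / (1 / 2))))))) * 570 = 50160 / 17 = 2950.59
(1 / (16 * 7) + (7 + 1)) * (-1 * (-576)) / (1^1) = 32292 / 7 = 4613.14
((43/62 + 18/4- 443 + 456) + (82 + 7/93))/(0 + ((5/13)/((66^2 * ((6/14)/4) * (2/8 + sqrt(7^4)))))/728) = 135235167210/31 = 4362424748.71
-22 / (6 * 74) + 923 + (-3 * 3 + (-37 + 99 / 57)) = 3706303 / 4218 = 878.69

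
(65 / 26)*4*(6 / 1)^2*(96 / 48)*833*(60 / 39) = 11995200 / 13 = 922707.69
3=3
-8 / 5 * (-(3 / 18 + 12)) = 292 / 15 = 19.47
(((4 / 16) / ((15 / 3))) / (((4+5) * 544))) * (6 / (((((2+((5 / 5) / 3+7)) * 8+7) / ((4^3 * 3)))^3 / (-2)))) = -1990656 / 1250020625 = -0.00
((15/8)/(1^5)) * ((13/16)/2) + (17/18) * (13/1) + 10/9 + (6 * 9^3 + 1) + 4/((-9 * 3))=30336785/6912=4389.00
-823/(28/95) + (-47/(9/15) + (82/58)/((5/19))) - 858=-45349579/12180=-3723.28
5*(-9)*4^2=-720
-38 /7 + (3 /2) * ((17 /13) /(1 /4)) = 220 /91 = 2.42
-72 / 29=-2.48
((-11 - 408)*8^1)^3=-37662750208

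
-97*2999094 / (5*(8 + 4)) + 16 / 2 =-48485273 / 10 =-4848527.30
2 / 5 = 0.40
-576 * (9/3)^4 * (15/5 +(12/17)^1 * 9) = -7418304/17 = -436370.82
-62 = -62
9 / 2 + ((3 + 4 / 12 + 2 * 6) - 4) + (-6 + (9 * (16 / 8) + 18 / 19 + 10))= 4421 / 114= 38.78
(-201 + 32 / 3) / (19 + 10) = -571 / 87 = -6.56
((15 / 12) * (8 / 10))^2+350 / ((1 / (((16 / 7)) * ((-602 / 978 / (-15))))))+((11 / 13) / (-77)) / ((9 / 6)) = 4515079 / 133497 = 33.82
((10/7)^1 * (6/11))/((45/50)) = 200/231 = 0.87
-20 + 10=-10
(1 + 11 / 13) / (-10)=-12 / 65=-0.18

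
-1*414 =-414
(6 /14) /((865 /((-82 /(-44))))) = 123 /133210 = 0.00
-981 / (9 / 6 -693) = 654 / 461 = 1.42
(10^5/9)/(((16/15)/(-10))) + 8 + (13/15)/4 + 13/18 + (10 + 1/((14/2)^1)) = -131225957/1260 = -104147.58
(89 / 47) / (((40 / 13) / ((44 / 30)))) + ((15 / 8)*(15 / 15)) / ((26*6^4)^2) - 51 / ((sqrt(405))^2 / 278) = -121332903997709 / 3557650636800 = -34.10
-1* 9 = -9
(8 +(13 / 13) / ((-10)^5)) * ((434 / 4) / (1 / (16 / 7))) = 24799969 / 12500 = 1984.00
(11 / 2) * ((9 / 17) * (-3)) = -297 / 34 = -8.74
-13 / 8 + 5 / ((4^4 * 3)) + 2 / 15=-1901 / 1280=-1.49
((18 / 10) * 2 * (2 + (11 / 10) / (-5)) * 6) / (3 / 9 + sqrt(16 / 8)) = -14418 / 2125 + 43254 * sqrt(2) / 2125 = 22.00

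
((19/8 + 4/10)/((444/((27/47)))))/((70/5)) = 27/105280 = 0.00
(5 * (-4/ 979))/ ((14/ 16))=-160/ 6853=-0.02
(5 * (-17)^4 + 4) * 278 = 116095302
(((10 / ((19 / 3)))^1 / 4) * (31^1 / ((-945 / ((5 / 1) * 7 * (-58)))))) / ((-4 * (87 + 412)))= -4495 / 341316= -0.01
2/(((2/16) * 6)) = 8/3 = 2.67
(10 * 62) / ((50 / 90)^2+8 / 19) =954180 / 1123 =849.67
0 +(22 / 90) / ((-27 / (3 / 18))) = -11 / 7290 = -0.00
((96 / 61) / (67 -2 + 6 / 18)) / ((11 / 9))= 648 / 32879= 0.02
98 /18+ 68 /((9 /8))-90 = -217 /9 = -24.11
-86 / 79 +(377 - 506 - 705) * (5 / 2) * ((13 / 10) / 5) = -429119 / 790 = -543.19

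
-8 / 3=-2.67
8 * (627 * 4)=20064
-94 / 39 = -2.41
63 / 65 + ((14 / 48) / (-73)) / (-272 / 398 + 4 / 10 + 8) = 847014203 / 874370640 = 0.97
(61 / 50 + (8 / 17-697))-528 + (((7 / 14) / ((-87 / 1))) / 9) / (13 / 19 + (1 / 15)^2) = -266325425939 / 217708800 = -1223.31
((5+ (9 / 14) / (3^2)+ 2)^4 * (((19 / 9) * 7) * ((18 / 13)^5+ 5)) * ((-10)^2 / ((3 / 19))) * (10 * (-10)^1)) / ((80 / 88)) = -6615436623274351125 / 254706998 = -25972732100.88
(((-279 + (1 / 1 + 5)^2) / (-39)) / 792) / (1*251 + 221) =9 / 539968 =0.00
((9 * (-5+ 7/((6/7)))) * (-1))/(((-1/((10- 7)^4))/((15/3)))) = 23085/2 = 11542.50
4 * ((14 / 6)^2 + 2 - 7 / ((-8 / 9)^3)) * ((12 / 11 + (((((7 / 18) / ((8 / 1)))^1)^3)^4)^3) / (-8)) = -483696747134693660606911936354981506298482337986494743876886901999339904986646762573 / 50931312333061934225015169178084328566384300224229251408037326011973019710737350656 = -9.50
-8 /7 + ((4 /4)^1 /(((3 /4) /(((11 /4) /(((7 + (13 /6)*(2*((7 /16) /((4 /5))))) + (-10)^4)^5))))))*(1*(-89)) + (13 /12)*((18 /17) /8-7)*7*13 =-543038171867906116515805302677104711 /800730567036242544384821412929424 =-678.18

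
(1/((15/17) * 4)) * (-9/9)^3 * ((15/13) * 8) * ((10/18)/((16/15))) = -1.36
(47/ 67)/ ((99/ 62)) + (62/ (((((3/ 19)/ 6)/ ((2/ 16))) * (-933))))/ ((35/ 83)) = -44651377/ 144400410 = -0.31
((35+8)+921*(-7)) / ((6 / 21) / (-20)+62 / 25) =-2241400 / 863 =-2597.22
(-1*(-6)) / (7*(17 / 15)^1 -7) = 45 / 7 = 6.43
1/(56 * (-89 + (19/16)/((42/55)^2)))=-504/2454461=-0.00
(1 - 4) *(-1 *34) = 102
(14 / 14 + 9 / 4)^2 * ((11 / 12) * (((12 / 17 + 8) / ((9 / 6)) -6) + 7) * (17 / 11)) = 58643 / 576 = 101.81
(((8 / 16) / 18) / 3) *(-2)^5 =-8 / 27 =-0.30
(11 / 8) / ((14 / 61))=671 / 112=5.99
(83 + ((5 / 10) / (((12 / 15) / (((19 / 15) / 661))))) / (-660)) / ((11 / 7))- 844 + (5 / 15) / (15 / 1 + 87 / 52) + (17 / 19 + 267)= -523.27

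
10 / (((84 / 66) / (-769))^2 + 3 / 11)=715546810 / 19515109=36.67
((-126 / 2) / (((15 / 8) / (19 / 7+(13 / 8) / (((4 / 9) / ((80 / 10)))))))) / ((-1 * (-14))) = -537 / 7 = -76.71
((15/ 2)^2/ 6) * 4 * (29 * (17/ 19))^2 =18228675/ 722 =25247.47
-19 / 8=-2.38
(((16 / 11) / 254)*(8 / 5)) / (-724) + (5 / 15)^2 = 0.11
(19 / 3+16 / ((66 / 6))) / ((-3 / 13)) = -3341 / 99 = -33.75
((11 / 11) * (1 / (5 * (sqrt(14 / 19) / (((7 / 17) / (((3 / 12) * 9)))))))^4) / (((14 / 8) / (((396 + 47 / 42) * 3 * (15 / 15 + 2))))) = 770703232 / 114162766875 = 0.01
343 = 343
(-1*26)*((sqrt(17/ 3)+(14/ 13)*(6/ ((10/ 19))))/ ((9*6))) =-266/ 45 - 13*sqrt(51)/ 81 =-7.06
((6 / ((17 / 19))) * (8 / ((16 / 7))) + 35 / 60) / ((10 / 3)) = 4907 / 680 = 7.22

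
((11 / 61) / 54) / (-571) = -11 / 1880874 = -0.00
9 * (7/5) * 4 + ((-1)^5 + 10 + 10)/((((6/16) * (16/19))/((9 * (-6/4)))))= -15237/20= -761.85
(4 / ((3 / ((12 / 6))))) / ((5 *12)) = 2 / 45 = 0.04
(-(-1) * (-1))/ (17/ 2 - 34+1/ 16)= 16/ 407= 0.04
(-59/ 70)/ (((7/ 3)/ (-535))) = 18939/ 98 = 193.26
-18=-18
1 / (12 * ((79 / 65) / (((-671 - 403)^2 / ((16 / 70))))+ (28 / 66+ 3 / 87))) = 69758864175 / 384001974308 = 0.18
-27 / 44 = -0.61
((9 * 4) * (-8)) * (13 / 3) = -1248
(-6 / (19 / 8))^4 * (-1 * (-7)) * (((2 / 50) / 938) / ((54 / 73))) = 3588096 / 218287675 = 0.02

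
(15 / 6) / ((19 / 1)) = 5 / 38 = 0.13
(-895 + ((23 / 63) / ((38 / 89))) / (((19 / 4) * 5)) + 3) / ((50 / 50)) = -101429686 / 113715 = -891.96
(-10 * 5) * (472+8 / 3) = -71200 / 3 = -23733.33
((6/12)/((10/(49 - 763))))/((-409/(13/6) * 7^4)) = 221/2805740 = 0.00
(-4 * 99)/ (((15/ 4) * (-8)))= 66/ 5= 13.20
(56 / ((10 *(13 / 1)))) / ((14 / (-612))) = -1224 / 65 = -18.83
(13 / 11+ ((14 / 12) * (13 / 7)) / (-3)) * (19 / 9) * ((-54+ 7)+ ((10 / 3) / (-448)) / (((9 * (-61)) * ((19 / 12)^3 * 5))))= -596497499 / 13080474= -45.60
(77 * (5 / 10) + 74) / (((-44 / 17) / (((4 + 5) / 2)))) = -34425 / 176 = -195.60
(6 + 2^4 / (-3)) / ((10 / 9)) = 3 / 5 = 0.60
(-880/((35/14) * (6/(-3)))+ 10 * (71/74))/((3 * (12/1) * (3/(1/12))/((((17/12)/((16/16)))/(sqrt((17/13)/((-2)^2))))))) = 763 * sqrt(221)/31968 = 0.35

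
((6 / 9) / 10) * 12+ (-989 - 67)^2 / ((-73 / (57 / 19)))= -16726748 / 365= -45826.71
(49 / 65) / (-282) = -49 / 18330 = -0.00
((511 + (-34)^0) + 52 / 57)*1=29236 / 57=512.91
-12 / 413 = -0.03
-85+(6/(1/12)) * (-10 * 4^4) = -184405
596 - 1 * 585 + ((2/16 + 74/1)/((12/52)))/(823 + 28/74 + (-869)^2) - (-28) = 26181536225/671314128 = 39.00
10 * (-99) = -990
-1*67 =-67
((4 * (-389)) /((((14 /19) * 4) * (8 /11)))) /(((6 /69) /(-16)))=1869923 /14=133565.93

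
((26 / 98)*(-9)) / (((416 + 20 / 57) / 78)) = -260091 / 581434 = -0.45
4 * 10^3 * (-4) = -16000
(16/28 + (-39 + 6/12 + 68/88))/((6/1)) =-2861/462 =-6.19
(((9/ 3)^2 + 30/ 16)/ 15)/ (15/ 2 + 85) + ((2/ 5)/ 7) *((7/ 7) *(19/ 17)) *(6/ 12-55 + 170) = 464473/ 62900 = 7.38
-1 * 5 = -5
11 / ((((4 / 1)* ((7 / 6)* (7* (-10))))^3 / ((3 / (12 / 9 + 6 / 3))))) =-2673 / 9411920000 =-0.00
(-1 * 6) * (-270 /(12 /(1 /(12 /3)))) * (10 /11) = 675 /22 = 30.68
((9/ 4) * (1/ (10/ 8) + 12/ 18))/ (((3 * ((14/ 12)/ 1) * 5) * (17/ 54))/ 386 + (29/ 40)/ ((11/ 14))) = 7566372/ 2148391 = 3.52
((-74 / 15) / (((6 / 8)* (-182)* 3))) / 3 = 148 / 36855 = 0.00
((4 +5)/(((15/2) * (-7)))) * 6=-1.03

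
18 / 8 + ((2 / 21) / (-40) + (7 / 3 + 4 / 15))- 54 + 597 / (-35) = -6952 / 105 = -66.21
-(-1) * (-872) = -872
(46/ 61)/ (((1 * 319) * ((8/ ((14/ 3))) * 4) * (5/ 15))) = 161/ 155672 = 0.00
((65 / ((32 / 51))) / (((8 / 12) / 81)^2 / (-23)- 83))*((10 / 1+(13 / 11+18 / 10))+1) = -692436976569 / 39679039840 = -17.45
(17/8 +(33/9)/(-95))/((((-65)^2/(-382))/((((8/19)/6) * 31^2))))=-873152107/68635125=-12.72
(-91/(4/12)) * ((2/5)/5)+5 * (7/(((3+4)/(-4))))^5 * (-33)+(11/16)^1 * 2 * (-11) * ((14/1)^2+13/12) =165957.27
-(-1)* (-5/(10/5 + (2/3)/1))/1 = -15/8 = -1.88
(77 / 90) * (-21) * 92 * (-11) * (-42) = -3818276 / 5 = -763655.20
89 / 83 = 1.07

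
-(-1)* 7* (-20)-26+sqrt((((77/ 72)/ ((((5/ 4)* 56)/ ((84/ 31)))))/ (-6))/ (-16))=-166+sqrt(23870)/ 7440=-165.98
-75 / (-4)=75 / 4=18.75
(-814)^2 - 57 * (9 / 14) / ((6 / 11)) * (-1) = 18554569 / 28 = 662663.18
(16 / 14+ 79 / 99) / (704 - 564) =269 / 19404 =0.01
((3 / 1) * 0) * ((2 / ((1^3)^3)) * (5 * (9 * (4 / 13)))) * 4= 0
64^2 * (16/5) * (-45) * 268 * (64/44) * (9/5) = -22762487808/55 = -413863414.69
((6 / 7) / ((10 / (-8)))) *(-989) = 23736 / 35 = 678.17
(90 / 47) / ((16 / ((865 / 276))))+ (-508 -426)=-933.62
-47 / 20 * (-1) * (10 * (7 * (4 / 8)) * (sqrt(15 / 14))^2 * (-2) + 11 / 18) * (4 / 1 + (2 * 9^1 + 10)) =-251732 / 45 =-5594.04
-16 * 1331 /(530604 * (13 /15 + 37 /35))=-93170 /4465917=-0.02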